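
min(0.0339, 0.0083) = 0.0083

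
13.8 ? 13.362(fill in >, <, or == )>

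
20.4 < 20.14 False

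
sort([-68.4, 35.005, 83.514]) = [-68.4, 35.005, 83.514]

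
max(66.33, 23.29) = 66.33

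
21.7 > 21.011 True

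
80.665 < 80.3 False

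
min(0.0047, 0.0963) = 0.0047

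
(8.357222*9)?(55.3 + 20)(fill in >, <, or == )<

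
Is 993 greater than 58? Yes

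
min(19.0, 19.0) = 19.0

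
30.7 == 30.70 True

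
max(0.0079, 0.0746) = 0.0746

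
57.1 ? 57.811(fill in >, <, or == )<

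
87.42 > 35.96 True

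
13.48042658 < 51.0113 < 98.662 True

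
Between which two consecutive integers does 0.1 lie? 0 and 1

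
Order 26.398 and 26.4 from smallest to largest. 26.398,26.4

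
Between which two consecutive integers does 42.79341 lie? 42 and 43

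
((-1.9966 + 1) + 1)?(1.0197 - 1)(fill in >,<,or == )<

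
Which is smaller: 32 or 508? 32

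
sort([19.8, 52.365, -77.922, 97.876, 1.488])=[-77.922, 1.488, 19.8, 52.365, 97.876]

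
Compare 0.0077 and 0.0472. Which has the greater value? 0.0472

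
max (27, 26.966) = 27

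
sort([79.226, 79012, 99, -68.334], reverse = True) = [79012, 99, 79.226, -68.334]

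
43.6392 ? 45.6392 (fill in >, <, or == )<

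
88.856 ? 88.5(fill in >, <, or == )>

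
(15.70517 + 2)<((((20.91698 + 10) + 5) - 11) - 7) True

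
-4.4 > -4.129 False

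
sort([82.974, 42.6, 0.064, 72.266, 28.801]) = [0.064, 28.801, 42.6, 72.266, 82.974]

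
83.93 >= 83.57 True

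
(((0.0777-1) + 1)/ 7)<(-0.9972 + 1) False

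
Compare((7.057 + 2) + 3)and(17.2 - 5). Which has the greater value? (17.2 - 5)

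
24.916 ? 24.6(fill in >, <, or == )>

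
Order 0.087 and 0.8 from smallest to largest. 0.087, 0.8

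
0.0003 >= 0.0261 False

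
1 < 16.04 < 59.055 True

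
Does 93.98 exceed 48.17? Yes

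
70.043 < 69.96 False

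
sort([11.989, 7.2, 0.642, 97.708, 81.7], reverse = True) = [97.708, 81.7, 11.989, 7.2, 0.642]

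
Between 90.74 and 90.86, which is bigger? 90.86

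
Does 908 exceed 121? Yes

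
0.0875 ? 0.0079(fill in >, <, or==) >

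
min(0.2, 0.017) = 0.017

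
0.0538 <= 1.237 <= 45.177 True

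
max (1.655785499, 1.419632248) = 1.655785499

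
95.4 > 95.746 False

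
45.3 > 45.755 False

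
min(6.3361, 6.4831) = 6.3361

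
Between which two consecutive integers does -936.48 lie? -937 and -936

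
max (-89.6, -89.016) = -89.016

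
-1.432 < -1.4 True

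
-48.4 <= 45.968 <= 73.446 True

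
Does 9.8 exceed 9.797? Yes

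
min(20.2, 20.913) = 20.2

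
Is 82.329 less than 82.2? No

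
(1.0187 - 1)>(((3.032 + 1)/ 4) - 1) True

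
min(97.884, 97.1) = 97.1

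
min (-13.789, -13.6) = -13.789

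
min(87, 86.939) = 86.939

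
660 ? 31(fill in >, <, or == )>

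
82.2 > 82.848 False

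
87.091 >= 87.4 False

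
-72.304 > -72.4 True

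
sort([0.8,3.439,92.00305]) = [0.8,3.439,92.00305]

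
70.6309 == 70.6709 False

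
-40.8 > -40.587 False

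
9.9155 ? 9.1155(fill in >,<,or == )>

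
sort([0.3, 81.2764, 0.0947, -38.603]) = [-38.603, 0.0947, 0.3, 81.2764]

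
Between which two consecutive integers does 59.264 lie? 59 and 60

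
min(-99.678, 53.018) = -99.678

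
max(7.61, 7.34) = 7.61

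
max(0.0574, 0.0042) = 0.0574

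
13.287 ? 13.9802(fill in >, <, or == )<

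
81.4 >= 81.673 False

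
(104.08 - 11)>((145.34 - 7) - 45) False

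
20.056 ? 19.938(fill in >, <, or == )>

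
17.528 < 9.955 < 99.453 False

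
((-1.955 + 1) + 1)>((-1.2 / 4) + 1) False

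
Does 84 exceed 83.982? Yes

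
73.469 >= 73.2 True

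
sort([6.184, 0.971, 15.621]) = [0.971, 6.184, 15.621]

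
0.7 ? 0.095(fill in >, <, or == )>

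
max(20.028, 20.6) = 20.6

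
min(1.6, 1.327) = 1.327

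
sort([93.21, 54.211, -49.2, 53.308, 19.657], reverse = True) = [93.21, 54.211, 53.308, 19.657, -49.2]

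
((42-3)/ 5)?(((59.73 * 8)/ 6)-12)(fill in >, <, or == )<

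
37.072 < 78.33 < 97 True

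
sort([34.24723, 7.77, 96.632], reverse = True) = [96.632, 34.24723, 7.77]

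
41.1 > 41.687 False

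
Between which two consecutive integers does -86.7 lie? -87 and -86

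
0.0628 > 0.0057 True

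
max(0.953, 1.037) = 1.037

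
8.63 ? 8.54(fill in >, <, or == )>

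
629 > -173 True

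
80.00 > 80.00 False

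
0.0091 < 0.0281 True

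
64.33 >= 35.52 True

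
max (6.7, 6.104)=6.7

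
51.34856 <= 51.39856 True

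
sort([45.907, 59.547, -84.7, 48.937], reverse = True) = [59.547, 48.937, 45.907, -84.7]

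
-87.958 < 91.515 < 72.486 False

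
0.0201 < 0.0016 False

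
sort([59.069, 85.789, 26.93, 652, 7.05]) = [7.05, 26.93, 59.069, 85.789, 652]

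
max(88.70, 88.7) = 88.7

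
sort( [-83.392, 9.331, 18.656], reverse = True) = [18.656, 9.331, -83.392]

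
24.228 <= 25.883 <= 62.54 True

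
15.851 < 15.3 False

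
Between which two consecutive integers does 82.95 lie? 82 and 83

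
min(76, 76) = 76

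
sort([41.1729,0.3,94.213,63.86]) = [0.3,41.1729,63.86,94.213]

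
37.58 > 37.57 True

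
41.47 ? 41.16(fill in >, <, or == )>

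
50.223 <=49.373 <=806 False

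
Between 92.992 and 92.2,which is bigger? 92.992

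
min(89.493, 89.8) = 89.493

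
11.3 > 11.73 False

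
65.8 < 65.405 False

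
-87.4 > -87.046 False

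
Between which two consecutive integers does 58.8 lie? 58 and 59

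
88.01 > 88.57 False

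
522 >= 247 True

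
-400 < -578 False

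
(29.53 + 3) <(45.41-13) False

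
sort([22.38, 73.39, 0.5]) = [0.5, 22.38, 73.39]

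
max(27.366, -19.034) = 27.366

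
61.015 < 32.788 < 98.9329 False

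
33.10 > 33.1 False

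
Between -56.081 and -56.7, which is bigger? -56.081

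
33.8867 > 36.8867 False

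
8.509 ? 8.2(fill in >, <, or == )>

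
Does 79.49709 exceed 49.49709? Yes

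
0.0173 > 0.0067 True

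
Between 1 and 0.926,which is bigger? 1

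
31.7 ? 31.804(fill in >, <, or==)<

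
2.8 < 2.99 True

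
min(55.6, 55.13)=55.13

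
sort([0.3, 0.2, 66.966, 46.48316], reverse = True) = [66.966, 46.48316, 0.3, 0.2]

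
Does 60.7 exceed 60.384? Yes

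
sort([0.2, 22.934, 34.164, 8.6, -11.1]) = [-11.1, 0.2, 8.6, 22.934, 34.164]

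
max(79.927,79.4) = 79.927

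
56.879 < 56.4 False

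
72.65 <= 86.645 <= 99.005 True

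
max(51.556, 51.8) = 51.8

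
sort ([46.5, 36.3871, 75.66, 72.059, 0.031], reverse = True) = [75.66, 72.059, 46.5, 36.3871, 0.031]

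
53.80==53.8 True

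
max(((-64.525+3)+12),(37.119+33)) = 70.119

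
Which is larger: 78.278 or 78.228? 78.278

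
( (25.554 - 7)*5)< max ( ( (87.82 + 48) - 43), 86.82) True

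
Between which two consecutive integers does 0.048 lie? 0 and 1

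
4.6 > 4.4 True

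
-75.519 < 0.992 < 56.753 True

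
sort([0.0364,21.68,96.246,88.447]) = [0.0364,21.68,88.447,96.246]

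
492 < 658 True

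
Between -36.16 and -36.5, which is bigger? -36.16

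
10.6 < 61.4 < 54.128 False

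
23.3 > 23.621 False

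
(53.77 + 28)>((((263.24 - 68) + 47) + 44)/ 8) True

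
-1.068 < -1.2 False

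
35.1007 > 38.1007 False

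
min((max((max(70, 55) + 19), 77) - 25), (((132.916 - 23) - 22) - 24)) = 63.916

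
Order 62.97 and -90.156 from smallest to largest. -90.156,62.97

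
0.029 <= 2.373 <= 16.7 True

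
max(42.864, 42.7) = 42.864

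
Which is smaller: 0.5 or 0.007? 0.007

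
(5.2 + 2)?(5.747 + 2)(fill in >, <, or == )<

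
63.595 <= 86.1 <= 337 True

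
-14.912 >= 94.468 False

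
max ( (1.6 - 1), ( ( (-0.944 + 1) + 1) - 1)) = 0.6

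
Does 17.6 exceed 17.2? Yes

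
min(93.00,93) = 93.00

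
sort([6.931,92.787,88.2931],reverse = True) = [92.787,88.2931,6.931]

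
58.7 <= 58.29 False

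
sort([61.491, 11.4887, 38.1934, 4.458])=[4.458, 11.4887, 38.1934, 61.491]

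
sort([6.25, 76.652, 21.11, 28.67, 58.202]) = [6.25, 21.11, 28.67, 58.202, 76.652]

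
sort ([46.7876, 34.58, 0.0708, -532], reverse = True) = [46.7876, 34.58, 0.0708, -532]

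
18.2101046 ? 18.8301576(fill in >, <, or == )<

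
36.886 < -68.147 False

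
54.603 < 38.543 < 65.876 False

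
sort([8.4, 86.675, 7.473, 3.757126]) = [3.757126, 7.473, 8.4, 86.675]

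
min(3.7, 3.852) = 3.7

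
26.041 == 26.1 False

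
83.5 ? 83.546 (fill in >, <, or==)<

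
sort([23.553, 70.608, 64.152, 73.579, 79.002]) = [23.553, 64.152, 70.608, 73.579, 79.002]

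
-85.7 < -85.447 True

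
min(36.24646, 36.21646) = 36.21646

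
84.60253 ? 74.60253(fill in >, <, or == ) >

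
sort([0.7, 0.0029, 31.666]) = [0.0029, 0.7, 31.666]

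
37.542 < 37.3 False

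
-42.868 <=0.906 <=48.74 True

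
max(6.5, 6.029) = 6.5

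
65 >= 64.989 True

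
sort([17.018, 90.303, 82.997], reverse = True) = [90.303, 82.997, 17.018]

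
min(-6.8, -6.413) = -6.8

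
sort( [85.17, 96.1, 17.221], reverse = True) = [96.1, 85.17, 17.221]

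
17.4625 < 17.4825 True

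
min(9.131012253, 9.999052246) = 9.131012253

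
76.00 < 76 False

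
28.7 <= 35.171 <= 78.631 True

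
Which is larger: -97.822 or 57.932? 57.932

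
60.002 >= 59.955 True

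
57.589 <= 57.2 False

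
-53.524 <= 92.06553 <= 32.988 False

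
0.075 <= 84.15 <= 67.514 False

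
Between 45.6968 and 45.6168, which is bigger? 45.6968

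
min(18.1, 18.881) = 18.1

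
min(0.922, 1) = 0.922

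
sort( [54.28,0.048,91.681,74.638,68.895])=[0.048,54.28,68.895,74.638,91.681]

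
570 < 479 False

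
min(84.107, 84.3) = 84.107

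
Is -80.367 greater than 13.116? No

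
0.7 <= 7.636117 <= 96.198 True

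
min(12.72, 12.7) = 12.7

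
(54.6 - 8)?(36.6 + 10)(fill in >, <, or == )==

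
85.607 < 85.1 False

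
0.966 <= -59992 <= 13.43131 False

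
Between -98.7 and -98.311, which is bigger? -98.311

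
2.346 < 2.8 True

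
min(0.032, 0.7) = 0.032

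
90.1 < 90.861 True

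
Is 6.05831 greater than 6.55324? No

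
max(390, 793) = 793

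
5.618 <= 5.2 False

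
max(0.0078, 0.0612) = 0.0612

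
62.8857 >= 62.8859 False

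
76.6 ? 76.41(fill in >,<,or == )>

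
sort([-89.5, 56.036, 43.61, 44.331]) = [-89.5, 43.61, 44.331, 56.036]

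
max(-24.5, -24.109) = -24.109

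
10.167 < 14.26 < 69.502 True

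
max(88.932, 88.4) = 88.932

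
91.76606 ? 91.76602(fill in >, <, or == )>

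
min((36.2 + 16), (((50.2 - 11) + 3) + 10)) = 52.2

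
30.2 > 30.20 False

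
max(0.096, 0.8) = 0.8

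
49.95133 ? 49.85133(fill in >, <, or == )>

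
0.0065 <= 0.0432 True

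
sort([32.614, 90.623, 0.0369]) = [0.0369, 32.614, 90.623]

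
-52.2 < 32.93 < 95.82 True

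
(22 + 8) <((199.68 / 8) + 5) False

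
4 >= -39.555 True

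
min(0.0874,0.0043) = 0.0043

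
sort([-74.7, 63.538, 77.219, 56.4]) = [-74.7, 56.4, 63.538, 77.219]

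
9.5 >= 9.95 False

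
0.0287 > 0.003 True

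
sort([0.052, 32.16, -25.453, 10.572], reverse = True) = [32.16, 10.572, 0.052, -25.453]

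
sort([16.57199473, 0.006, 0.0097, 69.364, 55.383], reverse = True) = [69.364, 55.383, 16.57199473, 0.0097, 0.006]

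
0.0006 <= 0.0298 True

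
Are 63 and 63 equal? Yes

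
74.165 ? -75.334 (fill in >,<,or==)>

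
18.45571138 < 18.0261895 False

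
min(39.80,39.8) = 39.80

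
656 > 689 False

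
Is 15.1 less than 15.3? Yes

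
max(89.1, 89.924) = 89.924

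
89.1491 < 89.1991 True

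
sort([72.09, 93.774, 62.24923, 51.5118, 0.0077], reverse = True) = [93.774, 72.09, 62.24923, 51.5118, 0.0077]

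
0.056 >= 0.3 False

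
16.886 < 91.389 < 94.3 True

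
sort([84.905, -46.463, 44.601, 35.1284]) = [-46.463, 35.1284, 44.601, 84.905]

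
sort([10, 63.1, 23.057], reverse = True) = [63.1, 23.057, 10]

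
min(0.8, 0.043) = 0.043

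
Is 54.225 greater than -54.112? Yes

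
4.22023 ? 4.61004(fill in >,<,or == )<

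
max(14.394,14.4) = 14.4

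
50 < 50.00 False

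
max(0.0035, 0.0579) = 0.0579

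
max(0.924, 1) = 1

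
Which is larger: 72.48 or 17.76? 72.48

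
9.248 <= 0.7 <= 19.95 False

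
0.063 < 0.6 True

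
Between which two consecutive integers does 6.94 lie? 6 and 7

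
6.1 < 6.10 False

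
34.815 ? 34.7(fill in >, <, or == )>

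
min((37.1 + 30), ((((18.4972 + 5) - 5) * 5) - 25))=67.1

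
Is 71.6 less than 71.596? No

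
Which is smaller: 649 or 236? 236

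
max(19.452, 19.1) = 19.452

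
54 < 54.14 True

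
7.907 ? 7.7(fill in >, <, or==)>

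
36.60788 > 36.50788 True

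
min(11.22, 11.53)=11.22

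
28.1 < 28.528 True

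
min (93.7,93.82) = 93.7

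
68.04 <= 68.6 True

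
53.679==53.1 False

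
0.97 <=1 True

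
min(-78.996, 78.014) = -78.996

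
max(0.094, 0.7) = 0.7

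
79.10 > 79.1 False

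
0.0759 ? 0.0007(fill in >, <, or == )>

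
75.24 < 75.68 True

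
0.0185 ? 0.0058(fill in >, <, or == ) >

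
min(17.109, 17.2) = 17.109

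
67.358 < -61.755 False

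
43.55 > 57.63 False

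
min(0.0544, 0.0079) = 0.0079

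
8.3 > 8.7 False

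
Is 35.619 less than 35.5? No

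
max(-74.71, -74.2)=-74.2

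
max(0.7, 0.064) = 0.7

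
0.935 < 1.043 True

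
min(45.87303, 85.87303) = 45.87303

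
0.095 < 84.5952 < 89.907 True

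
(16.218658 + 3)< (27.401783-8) True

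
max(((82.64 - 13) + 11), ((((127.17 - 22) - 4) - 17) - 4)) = 80.64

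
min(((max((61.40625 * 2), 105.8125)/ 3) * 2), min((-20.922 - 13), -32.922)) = -33.922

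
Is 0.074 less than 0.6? Yes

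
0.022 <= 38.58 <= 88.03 True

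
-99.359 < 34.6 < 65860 True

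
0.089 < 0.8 True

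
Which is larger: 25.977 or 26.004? 26.004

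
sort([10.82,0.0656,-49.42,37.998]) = [-49.42,0.0656,10.82,37.998]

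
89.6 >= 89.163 True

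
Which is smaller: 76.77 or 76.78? 76.77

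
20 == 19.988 False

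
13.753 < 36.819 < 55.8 True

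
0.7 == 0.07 False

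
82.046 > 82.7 False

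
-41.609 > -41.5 False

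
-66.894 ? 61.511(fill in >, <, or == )<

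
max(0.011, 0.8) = 0.8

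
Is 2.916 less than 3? Yes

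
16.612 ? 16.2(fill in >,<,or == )>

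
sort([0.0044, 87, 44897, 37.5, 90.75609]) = [0.0044, 37.5, 87, 90.75609, 44897]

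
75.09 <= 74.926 False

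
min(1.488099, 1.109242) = 1.109242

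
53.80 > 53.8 False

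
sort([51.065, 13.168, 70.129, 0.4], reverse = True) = [70.129, 51.065, 13.168, 0.4]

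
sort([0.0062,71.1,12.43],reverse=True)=[71.1,12.43,0.0062]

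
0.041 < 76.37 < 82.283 True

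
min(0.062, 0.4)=0.062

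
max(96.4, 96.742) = 96.742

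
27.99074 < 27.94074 False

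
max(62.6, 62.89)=62.89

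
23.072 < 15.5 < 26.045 False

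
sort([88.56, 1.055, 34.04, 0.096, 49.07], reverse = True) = [88.56, 49.07, 34.04, 1.055, 0.096]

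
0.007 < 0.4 True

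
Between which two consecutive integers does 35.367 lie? 35 and 36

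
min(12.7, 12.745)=12.7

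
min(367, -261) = -261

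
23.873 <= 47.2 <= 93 True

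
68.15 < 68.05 False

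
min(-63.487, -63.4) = -63.487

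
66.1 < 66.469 True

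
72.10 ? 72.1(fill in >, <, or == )==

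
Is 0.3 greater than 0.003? Yes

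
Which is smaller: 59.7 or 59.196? 59.196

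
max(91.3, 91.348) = 91.348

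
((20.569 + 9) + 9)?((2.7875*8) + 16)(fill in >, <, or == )>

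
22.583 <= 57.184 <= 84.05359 True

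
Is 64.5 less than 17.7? No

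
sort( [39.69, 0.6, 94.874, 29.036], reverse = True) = [94.874, 39.69, 29.036, 0.6]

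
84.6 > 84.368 True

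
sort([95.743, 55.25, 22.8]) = [22.8, 55.25, 95.743]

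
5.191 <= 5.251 True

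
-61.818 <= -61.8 True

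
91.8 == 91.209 False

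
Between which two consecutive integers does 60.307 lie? 60 and 61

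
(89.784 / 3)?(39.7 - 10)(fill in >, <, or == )>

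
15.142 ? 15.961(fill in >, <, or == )<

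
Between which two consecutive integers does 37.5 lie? 37 and 38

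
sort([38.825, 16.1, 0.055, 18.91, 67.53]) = [0.055, 16.1, 18.91, 38.825, 67.53]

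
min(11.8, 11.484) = 11.484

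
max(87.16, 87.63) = 87.63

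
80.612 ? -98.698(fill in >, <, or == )>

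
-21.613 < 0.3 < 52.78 True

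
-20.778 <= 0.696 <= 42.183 True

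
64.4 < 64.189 False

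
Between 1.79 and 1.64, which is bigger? 1.79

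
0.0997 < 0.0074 False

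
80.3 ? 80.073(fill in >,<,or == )>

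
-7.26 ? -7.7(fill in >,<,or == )>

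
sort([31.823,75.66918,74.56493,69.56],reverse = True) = [75.66918,74.56493,69.56,31.823]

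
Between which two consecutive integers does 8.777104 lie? 8 and 9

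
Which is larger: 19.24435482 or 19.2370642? 19.24435482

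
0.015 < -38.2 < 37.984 False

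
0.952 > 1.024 False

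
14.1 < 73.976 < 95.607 True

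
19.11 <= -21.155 False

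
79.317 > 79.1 True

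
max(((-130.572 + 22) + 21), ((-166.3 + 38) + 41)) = -87.3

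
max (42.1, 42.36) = 42.36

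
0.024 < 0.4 True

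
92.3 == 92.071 False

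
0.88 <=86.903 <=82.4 False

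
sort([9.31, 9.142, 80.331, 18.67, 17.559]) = [9.142, 9.31, 17.559, 18.67, 80.331]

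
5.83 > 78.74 False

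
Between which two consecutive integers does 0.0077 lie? 0 and 1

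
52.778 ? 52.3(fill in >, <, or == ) >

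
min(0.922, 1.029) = 0.922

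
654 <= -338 False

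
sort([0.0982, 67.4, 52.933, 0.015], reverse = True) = [67.4, 52.933, 0.0982, 0.015]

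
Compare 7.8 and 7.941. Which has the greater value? 7.941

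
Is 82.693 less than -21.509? No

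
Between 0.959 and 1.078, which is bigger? 1.078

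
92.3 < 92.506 True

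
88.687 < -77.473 False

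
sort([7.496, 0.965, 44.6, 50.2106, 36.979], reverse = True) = [50.2106, 44.6, 36.979, 7.496, 0.965]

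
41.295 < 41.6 True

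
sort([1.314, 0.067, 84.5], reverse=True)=[84.5, 1.314, 0.067]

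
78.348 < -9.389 False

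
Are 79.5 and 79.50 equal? Yes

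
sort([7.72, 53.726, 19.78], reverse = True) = [53.726, 19.78, 7.72]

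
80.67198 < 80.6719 False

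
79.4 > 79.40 False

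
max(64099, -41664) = 64099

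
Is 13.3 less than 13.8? Yes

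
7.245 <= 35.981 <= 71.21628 True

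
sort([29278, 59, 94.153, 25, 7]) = [7, 25, 59, 94.153, 29278]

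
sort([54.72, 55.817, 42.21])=[42.21, 54.72, 55.817]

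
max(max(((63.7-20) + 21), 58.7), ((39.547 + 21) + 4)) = 64.7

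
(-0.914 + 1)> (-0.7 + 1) False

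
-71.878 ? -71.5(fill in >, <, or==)<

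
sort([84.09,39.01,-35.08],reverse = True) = [84.09,39.01,-35.08]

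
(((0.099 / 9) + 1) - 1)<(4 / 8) True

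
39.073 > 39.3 False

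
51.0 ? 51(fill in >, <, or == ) ==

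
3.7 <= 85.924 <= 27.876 False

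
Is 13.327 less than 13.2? No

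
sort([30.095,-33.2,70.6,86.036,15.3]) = [-33.2,15.3,30.095,70.6,86.036]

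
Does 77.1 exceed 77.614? No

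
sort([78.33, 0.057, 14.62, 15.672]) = [0.057, 14.62, 15.672, 78.33]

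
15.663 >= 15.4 True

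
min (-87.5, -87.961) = -87.961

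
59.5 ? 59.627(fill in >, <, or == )<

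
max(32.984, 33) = 33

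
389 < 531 True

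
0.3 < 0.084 False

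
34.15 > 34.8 False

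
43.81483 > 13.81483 True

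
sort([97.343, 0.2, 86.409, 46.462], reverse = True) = [97.343, 86.409, 46.462, 0.2]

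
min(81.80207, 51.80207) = 51.80207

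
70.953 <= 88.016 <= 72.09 False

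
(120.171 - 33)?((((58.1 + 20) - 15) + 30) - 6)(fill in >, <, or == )>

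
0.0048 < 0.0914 True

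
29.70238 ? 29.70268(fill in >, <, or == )<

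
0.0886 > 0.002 True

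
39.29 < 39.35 True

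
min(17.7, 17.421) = 17.421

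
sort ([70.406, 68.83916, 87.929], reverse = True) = [87.929, 70.406, 68.83916]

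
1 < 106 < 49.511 False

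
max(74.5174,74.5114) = 74.5174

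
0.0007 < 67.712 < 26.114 False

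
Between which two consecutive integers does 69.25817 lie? 69 and 70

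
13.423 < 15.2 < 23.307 True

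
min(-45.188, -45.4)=-45.4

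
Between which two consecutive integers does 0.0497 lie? 0 and 1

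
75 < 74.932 False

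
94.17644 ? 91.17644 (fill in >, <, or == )>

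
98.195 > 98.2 False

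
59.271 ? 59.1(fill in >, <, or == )>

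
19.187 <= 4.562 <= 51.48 False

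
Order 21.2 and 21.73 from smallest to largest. 21.2, 21.73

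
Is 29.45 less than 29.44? No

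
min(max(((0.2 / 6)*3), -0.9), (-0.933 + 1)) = 0.067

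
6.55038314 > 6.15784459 True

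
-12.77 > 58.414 False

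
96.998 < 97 True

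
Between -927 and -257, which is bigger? -257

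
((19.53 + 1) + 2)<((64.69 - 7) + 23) True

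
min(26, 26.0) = 26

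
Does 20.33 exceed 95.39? No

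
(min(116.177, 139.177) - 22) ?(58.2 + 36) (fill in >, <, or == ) <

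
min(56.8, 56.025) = 56.025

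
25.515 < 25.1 False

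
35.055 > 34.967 True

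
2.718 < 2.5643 False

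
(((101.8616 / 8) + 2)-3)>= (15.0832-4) True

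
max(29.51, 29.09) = 29.51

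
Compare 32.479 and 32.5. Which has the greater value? 32.5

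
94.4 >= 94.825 False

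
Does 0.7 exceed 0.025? Yes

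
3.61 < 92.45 True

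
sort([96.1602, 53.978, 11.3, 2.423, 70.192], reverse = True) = [96.1602, 70.192, 53.978, 11.3, 2.423]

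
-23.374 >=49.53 False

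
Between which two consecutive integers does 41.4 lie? 41 and 42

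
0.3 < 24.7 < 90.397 True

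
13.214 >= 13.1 True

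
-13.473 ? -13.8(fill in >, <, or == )>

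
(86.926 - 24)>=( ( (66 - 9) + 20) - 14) False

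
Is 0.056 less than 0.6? Yes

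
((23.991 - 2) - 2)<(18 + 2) True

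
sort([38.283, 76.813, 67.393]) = [38.283, 67.393, 76.813]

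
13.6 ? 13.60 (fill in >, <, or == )==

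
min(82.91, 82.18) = 82.18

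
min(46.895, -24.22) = -24.22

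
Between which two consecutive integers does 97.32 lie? 97 and 98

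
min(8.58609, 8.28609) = 8.28609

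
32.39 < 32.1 False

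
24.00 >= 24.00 True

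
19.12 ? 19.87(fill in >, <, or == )<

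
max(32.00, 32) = 32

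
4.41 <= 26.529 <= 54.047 True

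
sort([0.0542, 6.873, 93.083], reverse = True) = [93.083, 6.873, 0.0542]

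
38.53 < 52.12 True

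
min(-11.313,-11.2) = -11.313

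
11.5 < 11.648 True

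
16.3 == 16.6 False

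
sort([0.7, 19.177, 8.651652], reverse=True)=[19.177, 8.651652, 0.7]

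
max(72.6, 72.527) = 72.6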